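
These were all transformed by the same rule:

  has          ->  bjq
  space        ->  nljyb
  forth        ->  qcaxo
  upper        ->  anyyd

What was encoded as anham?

dryer

The output letters match the input read backwards, each shifted +9: has reversed is sah. The word is reversed, then every letter is shifted forward by 9.
Reversing it on anham: shift back: a−9=r, n−9=e, h−9=y, a−9=r, m−9=d → reyrd; then reverse → dryer.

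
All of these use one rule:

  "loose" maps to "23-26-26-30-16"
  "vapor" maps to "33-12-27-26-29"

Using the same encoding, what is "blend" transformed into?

13-23-16-25-15

The number is (letter's place in the alphabet, a=1) + 11.
For blend: b=2→13, l=12→23, e=5→16, n=14→25, d=4→15.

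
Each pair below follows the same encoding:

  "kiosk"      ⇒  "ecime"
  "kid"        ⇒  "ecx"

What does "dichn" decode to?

Compare letters: k→e is +20, i→c is +20, o→i is +20 — a constant shift. This is a Caesar cipher with shift 20.
Decoding dichn: d−20=j, i−20=o, c−20=i, h−20=n, n−20=t.

joint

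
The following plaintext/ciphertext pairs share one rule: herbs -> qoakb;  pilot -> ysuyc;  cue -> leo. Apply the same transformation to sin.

bsw

The shift depends on letter class: consonant h→q is +9, but vowel e→o is +10. The rule splits by letter class: vowels +10, consonants +9.
Applying it to sin: s(cons)+9=b, i(vowel)+10=s, n(cons)+9=w.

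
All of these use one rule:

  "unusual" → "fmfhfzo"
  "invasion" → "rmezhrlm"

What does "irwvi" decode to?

Each pair mirrors across the alphabet (u↔f, n↔m, u↔f): positions sum to 25. Letters are reflected about the middle of the alphabet (position → 25−position): Atbash.
Decoding irwvi: i↔r, r↔i, w↔d, v↔e, i↔r.

rider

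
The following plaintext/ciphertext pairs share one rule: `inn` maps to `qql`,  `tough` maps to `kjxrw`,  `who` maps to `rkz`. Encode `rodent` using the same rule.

wqhgru

The output letters match the input read backwards, each shifted +3: inn reversed is nni. The word is reversed, then every letter is shifted forward by 3.
Applying it to rodent: reverse → tnedor; then shift: t+3=w, n+3=q, e+3=h, d+3=g, o+3=r, r+3=u.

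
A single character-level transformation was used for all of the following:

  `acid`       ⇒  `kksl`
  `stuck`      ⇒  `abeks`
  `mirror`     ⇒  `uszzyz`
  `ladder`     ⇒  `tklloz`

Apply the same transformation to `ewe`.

oeo

The rule splits by letter class: vowels +10, consonants +8.
Applying it to ewe: e(vowel)+10=o, w(cons)+8=e, e(vowel)+10=o.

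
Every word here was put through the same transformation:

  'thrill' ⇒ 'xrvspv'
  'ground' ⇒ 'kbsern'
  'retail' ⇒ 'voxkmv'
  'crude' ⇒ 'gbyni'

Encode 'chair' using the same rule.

gresv

It's a Vigenère-style cipher with numeric key [4,10]: position i shifts by key[i mod 2].
Applying it to chair: c+4=g, h+10=r, a+4=e, i+10=s, r+4=v.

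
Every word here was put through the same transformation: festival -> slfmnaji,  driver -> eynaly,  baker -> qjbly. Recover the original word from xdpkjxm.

compact

This is an affine cipher: with a=0,…,z=25, each position x becomes (7x+9) mod 26.
Decoding xdpkjxm: x(23)→15·(23−9)≡2=c; d(3)→15·(3−9)≡14=o; p(15)→15·(15−9)≡12=m; k(10)→15·(10−9)≡15=p; j(9)→15·(9−9)≡0=a; x(23)→15·(23−9)≡2=c; m(12)→15·(12−9)≡19=t (all mod 26).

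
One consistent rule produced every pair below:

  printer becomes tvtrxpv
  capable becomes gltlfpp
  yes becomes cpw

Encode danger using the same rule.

hlrkpv

Vowels shift forward by 11 and consonants shift forward by 4.
For danger: d(cons)+4=h, a(vowel)+11=l, n(cons)+4=r, g(cons)+4=k, e(vowel)+11=p, r(cons)+4=v.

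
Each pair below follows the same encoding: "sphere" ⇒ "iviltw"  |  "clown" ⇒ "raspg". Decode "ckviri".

Read the word backwards and shift each letter +4.
Reversing it on ckviri: shift back: c−4=y, k−4=g, v−4=r, i−4=e, r−4=n, i−4=e → ygrene; then reverse → energy.

energy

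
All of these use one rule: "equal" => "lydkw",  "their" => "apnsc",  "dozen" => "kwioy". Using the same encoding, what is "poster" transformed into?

Each letter shifts forward by (position + 7), i.e. 7, 8, 9, … — the shift grows by one for each successive letter.
Applying it to poster: p+7=w, o+8=w, s+9=b, t+10=d, e+11=p, r+12=d.

wwbdpd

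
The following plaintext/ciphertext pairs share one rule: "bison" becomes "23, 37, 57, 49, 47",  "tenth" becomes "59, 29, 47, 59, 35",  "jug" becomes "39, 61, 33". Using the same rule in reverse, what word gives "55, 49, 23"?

rob

Each letter becomes 2×(its alphabet position, a=1..z=26) + 19.
Decoding 55, 49, 23: 55→(55−19)÷2=18=r, 49→(49−19)÷2=15=o, 23→(23−19)÷2=2=b.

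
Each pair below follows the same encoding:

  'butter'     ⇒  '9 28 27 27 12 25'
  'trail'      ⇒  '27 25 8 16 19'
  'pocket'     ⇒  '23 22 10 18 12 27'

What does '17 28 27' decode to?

Letters become their 1-based position plus 7 (so a→8, b→9, …).
Undoing it on 17 28 27: 17→(17−7)÷1=10=j, 28→(28−7)÷1=21=u, 27→(27−7)÷1=20=t.

jut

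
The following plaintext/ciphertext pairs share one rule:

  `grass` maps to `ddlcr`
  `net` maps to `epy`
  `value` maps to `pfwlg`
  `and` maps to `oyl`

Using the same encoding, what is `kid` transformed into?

Two steps: reverse the string, then apply a Caesar shift of +11.
Applying it to kid: reverse → dik; then shift: d+11=o, i+11=t, k+11=v.

otv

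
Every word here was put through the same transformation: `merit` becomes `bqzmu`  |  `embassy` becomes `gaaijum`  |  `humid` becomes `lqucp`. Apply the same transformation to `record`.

lzwkmz

The output letters match the input read backwards, each shifted +8: merit reversed is tirem. Read the word backwards and shift each letter +8.
For record: reverse → drocer; then shift: d+8=l, r+8=z, o+8=w, c+8=k, e+8=m, r+8=z.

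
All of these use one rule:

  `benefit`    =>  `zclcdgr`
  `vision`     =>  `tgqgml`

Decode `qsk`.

Compare letters: b→z is +24, e→c is +24, n→l is +24 — a constant shift. It's a constant shift of +24 (ROT24).
Reversing it on qsk: q−24=s, s−24=u, k−24=m.

sum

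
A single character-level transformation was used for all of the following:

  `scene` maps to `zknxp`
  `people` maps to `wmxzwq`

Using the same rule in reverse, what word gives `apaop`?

three

In scene: s→z is +7, c→k is +8, e→n is +9, n→x is +10 — the shift increases by 1 each position. Letter i (0-indexed) is shifted by i+7, so successive shifts are 7, 8, 9, ….
Reversing it on apaop: a−7=t, p−8=h, a−9=r, o−10=e, p−11=e.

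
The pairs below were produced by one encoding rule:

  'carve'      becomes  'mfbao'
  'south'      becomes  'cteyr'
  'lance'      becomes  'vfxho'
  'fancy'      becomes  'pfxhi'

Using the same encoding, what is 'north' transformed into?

Shifts by position in carve: pos 0: c→m (+10), pos 1: a→f (+5), pos 2: r→b (+10), pos 3: v→a (+5) — repeating every 2. It's a Vigenère-style cipher with numeric key [10,5]: position i shifts by key[i mod 2].
On north: n+10=x, o+5=t, r+10=b, t+5=y, h+10=r.

xtbyr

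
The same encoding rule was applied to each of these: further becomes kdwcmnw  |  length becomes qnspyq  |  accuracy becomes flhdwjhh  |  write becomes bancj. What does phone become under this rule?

Shifts by position in further: pos 0: f→k (+5), pos 1: u→d (+9), pos 2: r→w (+5), pos 3: t→c (+9) — repeating every 2. A repeating key of period 2 is used — shifts +5, +9 over and over.
For phone: p+5=u, h+9=q, o+5=t, n+9=w, e+5=j.

uqtwj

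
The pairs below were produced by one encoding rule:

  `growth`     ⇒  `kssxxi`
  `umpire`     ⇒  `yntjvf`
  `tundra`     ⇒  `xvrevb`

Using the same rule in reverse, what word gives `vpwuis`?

Shifts by position in growth: pos 0: g→k (+4), pos 1: r→s (+1), pos 2: o→s (+4), pos 3: w→x (+1) — repeating every 2. A repeating key of period 2 is used — shifts +4, +1 over and over.
Reversing it on vpwuis: v−4=r, p−1=o, w−4=s, u−1=t, i−4=e, s−1=r.

roster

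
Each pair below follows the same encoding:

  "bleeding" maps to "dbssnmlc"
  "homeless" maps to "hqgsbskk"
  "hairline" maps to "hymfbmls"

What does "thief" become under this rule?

b(1)→d(3) and l(11)→b(1) fit y≡5x+24 (mod 26); the inverse of 5 mod 26 is 21. Each letter's alphabet position (a=0..z=25) is mapped through 5·x+24 mod 26 — an affine cipher.
On thief: t(19)→5·19+24≡15=p; h(7)→5·7+24≡7=h; i(8)→5·8+24≡12=m; e(4)→5·4+24≡18=s; f(5)→5·5+24≡23=x (all mod 26).

phmsx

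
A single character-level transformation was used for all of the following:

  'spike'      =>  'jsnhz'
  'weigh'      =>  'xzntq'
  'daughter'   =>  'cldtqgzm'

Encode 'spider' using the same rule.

This is an affine cipher: with a=0,…,z=25, each position x becomes (23x+11) mod 26.
Applying it to spider: s(18)→23·18+11≡9=j; p(15)→23·15+11≡18=s; i(8)→23·8+11≡13=n; d(3)→23·3+11≡2=c; e(4)→23·4+11≡25=z; r(17)→23·17+11≡12=m (all mod 26).

jsnczm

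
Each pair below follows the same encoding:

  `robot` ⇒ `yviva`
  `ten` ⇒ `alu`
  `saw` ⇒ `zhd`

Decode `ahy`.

Compare letters: r→y is +7, o→v is +7, b→i is +7 — a constant shift. Every letter moves 7 places later in the alphabet, wrapping around z→a.
Reversing it on ahy: a−7=t, h−7=a, y−7=r.

tar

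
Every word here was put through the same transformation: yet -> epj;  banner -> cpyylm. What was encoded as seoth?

Two steps: reverse the string, then apply a Caesar shift of +11.
Decoding seoth: shift back: s−11=h, e−11=t, o−11=d, t−11=i, h−11=w → htdiw; then reverse → width.

width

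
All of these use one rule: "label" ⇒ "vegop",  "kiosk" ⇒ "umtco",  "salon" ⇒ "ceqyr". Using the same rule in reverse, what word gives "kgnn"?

A repeating key of period 3 is used — shifts +10, +4, +5 over and over.
Undoing it on kgnn: k−10=a, g−4=c, n−5=i, n−10=d.

acid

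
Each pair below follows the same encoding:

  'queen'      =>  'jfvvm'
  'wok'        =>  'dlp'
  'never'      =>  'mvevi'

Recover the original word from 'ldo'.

owl

Each pair mirrors across the alphabet (q↔j, u↔f, e↔v): positions sum to 25. Letters are reflected about the middle of the alphabet (position → 25−position): Atbash.
Undoing it on ldo: l↔o, d↔w, o↔l.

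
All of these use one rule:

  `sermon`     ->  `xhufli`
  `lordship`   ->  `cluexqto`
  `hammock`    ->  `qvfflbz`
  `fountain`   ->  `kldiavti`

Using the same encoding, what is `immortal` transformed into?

s(18)→x(23) and e(4)→h(7) fit y≡3x+21 (mod 26); the inverse of 3 mod 26 is 9. This is an affine cipher: with a=0,…,z=25, each position x becomes (3x+21) mod 26.
On immortal: i(8)→3·8+21≡19=t; m(12)→3·12+21≡5=f; m(12)→3·12+21≡5=f; o(14)→3·14+21≡11=l; r(17)→3·17+21≡20=u; t(19)→3·19+21≡0=a; a(0)→3·0+21≡21=v; l(11)→3·11+21≡2=c (all mod 26).

tffluavc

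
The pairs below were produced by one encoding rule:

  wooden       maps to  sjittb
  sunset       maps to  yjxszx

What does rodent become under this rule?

ysjitw

Read the word backwards and shift each letter +5.
On rodent: reverse → tnedor; then shift: t+5=y, n+5=s, e+5=j, d+5=i, o+5=t, r+5=w.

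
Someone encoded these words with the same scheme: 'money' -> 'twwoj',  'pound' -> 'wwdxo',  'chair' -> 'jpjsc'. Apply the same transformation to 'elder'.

ltmoc

In money: m→t is +7, o→w is +8, n→w is +9, e→o is +10 — the shift increases by 1 each position. Letter i (0-indexed) is shifted by i+7, so successive shifts are 7, 8, 9, ….
On elder: e+7=l, l+8=t, d+9=m, e+10=o, r+11=c.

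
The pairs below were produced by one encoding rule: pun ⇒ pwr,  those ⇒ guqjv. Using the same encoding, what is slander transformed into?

tgfpcnu

The output letters match the input read backwards, each shifted +2: pun reversed is nup. Read the word backwards and shift each letter +2.
Applying it to slander: reverse → rednals; then shift: r+2=t, e+2=g, d+2=f, n+2=p, a+2=c, l+2=n, s+2=u.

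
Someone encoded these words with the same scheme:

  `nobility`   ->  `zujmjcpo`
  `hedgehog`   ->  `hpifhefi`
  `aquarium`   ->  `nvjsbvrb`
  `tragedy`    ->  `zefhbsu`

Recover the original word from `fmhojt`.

Read the word backwards and shift each letter +1.
Undoing it on fmhojt: shift back: f−1=e, m−1=l, h−1=g, o−1=n, j−1=i, t−1=s → elgnis; then reverse → single.

single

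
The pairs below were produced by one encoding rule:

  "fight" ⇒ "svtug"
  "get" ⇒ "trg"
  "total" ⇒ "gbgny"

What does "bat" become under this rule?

Compare letters: f→s is +13, i→v is +13, g→t is +13 — a constant shift. Each letter is shifted forward by 13 in the alphabet (a Caesar shift of +13).
For bat: b+13=o, a+13=n, t+13=g.

ong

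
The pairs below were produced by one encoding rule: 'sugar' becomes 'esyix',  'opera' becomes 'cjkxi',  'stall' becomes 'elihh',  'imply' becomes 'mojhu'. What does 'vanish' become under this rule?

zivmef

Each letter's alphabet position (a=0..z=25) is mapped through 7·x+8 mod 26 — an affine cipher.
On vanish: v(21)→7·21+8≡25=z; a(0)→7·0+8≡8=i; n(13)→7·13+8≡21=v; i(8)→7·8+8≡12=m; s(18)→7·18+8≡4=e; h(7)→7·7+8≡5=f (all mod 26).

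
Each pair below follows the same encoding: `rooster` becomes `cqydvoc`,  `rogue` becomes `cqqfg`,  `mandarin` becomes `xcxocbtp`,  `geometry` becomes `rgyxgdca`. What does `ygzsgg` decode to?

nephew

It's a Vigenère-style cipher with numeric key [11,2,10]: position i shifts by key[i mod 3].
Reversing it on ygzsgg: y−11=n, g−2=e, z−10=p, s−11=h, g−2=e, g−10=w.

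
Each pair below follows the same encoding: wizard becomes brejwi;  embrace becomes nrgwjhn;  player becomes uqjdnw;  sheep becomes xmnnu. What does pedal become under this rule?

unijq

The rule splits by letter class: vowels +9, consonants +5.
On pedal: p(cons)+5=u, e(vowel)+9=n, d(cons)+5=i, a(vowel)+9=j, l(cons)+5=q.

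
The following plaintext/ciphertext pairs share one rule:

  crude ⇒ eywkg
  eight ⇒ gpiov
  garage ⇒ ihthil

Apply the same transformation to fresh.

hygzj

The shifts repeat in a cycle of length 2: positions 0,1,… shift by +2, +7, then the pattern repeats.
On fresh: f+2=h, r+7=y, e+2=g, s+7=z, h+2=j.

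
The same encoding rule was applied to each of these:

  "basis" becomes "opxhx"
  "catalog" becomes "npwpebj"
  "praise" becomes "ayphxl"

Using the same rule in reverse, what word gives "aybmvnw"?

b(1)→o(14) and a(0)→p(15) fit y≡25x+15 (mod 26); the inverse of 25 mod 26 is 25. This is an affine cipher: with a=0,…,z=25, each position x becomes (25x+15) mod 26.
Undoing it on aybmvnw: a(0)→25·(0−15)≡15=p; y(24)→25·(24−15)≡17=r; b(1)→25·(1−15)≡14=o; m(12)→25·(12−15)≡3=d; v(21)→25·(21−15)≡20=u; n(13)→25·(13−15)≡2=c; w(22)→25·(22−15)≡19=t (all mod 26).

product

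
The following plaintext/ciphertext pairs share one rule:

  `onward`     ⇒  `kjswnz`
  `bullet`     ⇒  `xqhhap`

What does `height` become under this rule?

This is a Caesar cipher with shift 22.
For height: h+22=d, e+22=a, i+22=e, g+22=c, h+22=d, t+22=p.

daecdp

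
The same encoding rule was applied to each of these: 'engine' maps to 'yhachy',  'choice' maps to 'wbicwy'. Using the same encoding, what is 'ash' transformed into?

Compare letters: e→y is +20, n→h is +20, g→a is +20 — a constant shift. It's a constant shift of +20 (ROT20).
For ash: a+20=u, s+20=m, h+20=b.

umb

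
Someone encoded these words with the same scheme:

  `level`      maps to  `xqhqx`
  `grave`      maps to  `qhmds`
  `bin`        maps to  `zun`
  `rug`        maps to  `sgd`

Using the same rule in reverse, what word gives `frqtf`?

theft

The word is reversed, then every letter is shifted forward by 12.
Reversing it on frqtf: shift back: f−12=t, r−12=f, q−12=e, t−12=h, f−12=t → tfeht; then reverse → theft.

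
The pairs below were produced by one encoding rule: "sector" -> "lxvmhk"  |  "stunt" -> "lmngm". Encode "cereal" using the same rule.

Compare letters: s→l is +19, e→x is +19, c→v is +19 — a constant shift. Each letter is shifted forward by 19 in the alphabet (a Caesar shift of +19).
For cereal: c+19=v, e+19=x, r+19=k, e+19=x, a+19=t, l+19=e.

vxkxte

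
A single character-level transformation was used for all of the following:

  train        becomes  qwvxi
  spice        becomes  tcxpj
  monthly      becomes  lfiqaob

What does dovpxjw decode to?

glacier

t(19)→q(16) and r(17)→w(22) fit y≡23x+21 (mod 26); the inverse of 23 mod 26 is 17. Treating letters as 0–25, the rule is x ↦ 23x + 21 (mod 26).
Reversing it on dovpxjw: d(3)→17·(3−21)≡6=g; o(14)→17·(14−21)≡11=l; v(21)→17·(21−21)≡0=a; p(15)→17·(15−21)≡2=c; x(23)→17·(23−21)≡8=i; j(9)→17·(9−21)≡4=e; w(22)→17·(22−21)≡17=r (all mod 26).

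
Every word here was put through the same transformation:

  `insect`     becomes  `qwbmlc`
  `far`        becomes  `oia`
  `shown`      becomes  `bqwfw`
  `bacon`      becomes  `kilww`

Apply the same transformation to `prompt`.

The shift depends on letter class: consonant n→w is +9, but vowel i→q is +8. The rule splits by letter class: vowels +8, consonants +9.
On prompt: p(cons)+9=y, r(cons)+9=a, o(vowel)+8=w, m(cons)+9=v, p(cons)+9=y, t(cons)+9=c.

yawvyc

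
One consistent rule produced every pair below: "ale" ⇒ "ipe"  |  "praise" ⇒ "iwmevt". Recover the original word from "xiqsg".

The output letters match the input read backwards, each shifted +4: ale reversed is ela. Two steps: reverse the string, then apply a Caesar shift of +4.
Decoding xiqsg: shift back: x−4=t, i−4=e, q−4=m, s−4=o, g−4=c → temoc; then reverse → comet.

comet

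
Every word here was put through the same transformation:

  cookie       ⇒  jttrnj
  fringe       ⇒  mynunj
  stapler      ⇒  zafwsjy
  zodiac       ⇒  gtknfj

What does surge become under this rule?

zzynj

The shift depends on letter class: consonant c→j is +7, but vowel o→t is +5. The rule splits by letter class: vowels +5, consonants +7.
For surge: s(cons)+7=z, u(vowel)+5=z, r(cons)+7=y, g(cons)+7=n, e(vowel)+5=j.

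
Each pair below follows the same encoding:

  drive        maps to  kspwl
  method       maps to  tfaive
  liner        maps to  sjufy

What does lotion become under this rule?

Shifts by position in drive: pos 0: d→k (+7), pos 1: r→s (+1), pos 2: i→p (+7), pos 3: v→w (+1) — repeating every 2. It's a Vigenère-style cipher with numeric key [7,1]: position i shifts by key[i mod 2].
Applying it to lotion: l+7=s, o+1=p, t+7=a, i+1=j, o+7=v, n+1=o.

spajvo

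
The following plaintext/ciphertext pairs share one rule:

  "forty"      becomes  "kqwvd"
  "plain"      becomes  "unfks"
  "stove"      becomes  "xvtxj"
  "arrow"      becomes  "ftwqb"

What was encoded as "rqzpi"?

mound

Shifts by position in forty: pos 0: f→k (+5), pos 1: o→q (+2), pos 2: r→w (+5), pos 3: t→v (+2) — repeating every 2. It's a Vigenère-style cipher with numeric key [5,2]: position i shifts by key[i mod 2].
Undoing it on rqzpi: r−5=m, q−2=o, z−5=u, p−2=n, i−5=d.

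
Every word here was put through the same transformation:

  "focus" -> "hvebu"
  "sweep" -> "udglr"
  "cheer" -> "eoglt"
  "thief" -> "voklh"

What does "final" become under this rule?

Shifts by position in focus: pos 0: f→h (+2), pos 1: o→v (+7), pos 2: c→e (+2), pos 3: u→b (+7) — repeating every 2. A repeating key of period 2 is used — shifts +2, +7 over and over.
For final: f+2=h, i+7=p, n+2=p, a+7=h, l+2=n.

hpphn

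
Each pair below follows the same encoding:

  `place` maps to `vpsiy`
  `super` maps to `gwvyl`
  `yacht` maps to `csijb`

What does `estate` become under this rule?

Each letter's alphabet position (a=0..z=25) is mapped through 21·x+18 mod 26 — an affine cipher.
For estate: e(4)→21·4+18≡24=y; s(18)→21·18+18≡6=g; t(19)→21·19+18≡1=b; a(0)→21·0+18≡18=s; t(19)→21·19+18≡1=b; e(4)→21·4+18≡24=y (all mod 26).

ygbsby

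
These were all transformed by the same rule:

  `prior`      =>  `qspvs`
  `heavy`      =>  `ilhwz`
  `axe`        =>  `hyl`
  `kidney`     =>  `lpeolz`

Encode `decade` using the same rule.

eldhel

The rule splits by letter class: vowels +7, consonants +1.
Applying it to decade: d(cons)+1=e, e(vowel)+7=l, c(cons)+1=d, a(vowel)+7=h, d(cons)+1=e, e(vowel)+7=l.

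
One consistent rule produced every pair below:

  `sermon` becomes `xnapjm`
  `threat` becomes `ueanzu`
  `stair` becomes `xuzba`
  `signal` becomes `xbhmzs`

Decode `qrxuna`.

s(18)→x(23) and e(4)→n(13) fit y≡23x+25 (mod 26); the inverse of 23 mod 26 is 17. This is an affine cipher: with a=0,…,z=25, each position x becomes (23x+25) mod 26.
Decoding qrxuna: q(16)→17·(16−25)≡3=d; r(17)→17·(17−25)≡20=u; x(23)→17·(23−25)≡18=s; u(20)→17·(20−25)≡19=t; n(13)→17·(13−25)≡4=e; a(0)→17·(0−25)≡17=r (all mod 26).

duster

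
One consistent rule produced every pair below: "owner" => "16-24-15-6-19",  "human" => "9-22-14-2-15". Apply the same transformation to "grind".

o is letter #15 and maps to 16: an offset of 1. Each letter is replaced by its alphabet position (a=1..z=26) + 1.
Applying it to grind: g=7→8, r=18→19, i=9→10, n=14→15, d=4→5.

8-19-10-15-5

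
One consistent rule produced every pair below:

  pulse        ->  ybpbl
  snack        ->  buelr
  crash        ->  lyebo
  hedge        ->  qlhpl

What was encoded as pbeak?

guard

The shifts repeat in a cycle of length 3: positions 0,1,… shift by +9, +7, +4, then the pattern repeats.
Undoing it on pbeak: p−9=g, b−7=u, e−4=a, a−9=r, k−7=d.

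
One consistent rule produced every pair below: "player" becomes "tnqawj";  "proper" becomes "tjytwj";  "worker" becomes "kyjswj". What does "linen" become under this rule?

ncdwd

Treating letters as 0–25, the rule is x ↦ 21x + 16 (mod 26).
Applying it to linen: l(11)→21·11+16≡13=n; i(8)→21·8+16≡2=c; n(13)→21·13+16≡3=d; e(4)→21·4+16≡22=w; n(13)→21·13+16≡3=d (all mod 26).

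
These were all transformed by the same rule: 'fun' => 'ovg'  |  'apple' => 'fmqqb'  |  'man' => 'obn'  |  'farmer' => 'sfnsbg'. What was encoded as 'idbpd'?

The word is reversed, then every letter is shifted forward by 1.
Decoding idbpd: shift back: i−1=h, d−1=c, b−1=a, p−1=o, d−1=c → hcaoc; then reverse → coach.

coach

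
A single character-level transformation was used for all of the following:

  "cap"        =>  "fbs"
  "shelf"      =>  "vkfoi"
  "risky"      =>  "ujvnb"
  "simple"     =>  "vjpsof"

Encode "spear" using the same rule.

The shift depends on letter class: consonant c→f is +3, but vowel a→b is +1. Two shifts are in play — +1 for a/e/i/o/u, +3 for every other letter.
On spear: s(cons)+3=v, p(cons)+3=s, e(vowel)+1=f, a(vowel)+1=b, r(cons)+3=u.

vsfbu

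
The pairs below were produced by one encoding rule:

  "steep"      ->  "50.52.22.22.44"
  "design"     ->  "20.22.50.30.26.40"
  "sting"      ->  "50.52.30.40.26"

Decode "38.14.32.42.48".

major

s(#19)→50 and t(#20)→52: differences scale by 2, so n = 2·pos + 12. The formula is n = 2×(alphabet index, a=1) + 12.
Decoding 38.14.32.42.48: 38→(38−12)÷2=13=m, 14→(14−12)÷2=1=a, 32→(32−12)÷2=10=j, 42→(42−12)÷2=15=o, 48→(48−12)÷2=18=r.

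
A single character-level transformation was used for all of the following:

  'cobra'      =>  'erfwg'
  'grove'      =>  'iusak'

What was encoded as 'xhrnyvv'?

venison

The shift increases by 1 at each position, starting from +2: 2, 3, 4, ….
Decoding xhrnyvv: x−2=v, h−3=e, r−4=n, n−5=i, y−6=s, v−7=o, v−8=n.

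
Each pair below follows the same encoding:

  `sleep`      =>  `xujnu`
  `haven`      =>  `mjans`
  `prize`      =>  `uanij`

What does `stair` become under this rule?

Shifts by position in sleep: pos 0: s→x (+5), pos 1: l→u (+9), pos 2: e→j (+5), pos 3: e→n (+9) — repeating every 2. A repeating key of period 2 is used — shifts +5, +9 over and over.
Applying it to stair: s+5=x, t+9=c, a+5=f, i+9=r, r+5=w.

xcfrw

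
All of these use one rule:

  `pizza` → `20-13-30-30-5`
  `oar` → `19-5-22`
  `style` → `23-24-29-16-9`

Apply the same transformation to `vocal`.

The number is (letter's place in the alphabet, a=1) + 4.
On vocal: v=22→26, o=15→19, c=3→7, a=1→5, l=12→16.

26-19-7-5-16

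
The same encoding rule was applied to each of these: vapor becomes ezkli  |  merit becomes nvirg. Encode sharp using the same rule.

hszik

Each pair mirrors across the alphabet (v↔e, a↔z, p↔k): positions sum to 25. Each letter is replaced by its mirror in the alphabet: a↔z, b↔y, c↔x, and so on (the Atbash cipher).
For sharp: s↔h, h↔s, a↔z, r↔i, p↔k.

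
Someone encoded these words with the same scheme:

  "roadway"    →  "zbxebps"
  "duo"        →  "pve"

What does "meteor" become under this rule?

spfufn

The output letters match the input read backwards, each shifted +1: roadway reversed is yawdaor. The word is reversed, then every letter is shifted forward by 1.
Applying it to meteor: reverse → roetem; then shift: r+1=s, o+1=p, e+1=f, t+1=u, e+1=f, m+1=n.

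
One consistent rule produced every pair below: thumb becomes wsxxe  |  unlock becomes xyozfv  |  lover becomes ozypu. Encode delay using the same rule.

Shifts by position in thumb: pos 0: t→w (+3), pos 1: h→s (+11), pos 2: u→x (+3), pos 3: m→x (+11) — repeating every 2. A repeating key of period 2 is used — shifts +3, +11 over and over.
Applying it to delay: d+3=g, e+11=p, l+3=o, a+11=l, y+3=b.

gpolb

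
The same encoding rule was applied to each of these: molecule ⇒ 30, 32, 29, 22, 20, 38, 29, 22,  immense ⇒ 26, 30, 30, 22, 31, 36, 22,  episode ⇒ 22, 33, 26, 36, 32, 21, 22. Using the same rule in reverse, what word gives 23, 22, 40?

few

The number is (letter's place in the alphabet, a=1) + 17.
Decoding 23, 22, 40: 23→(23−17)÷1=6=f, 22→(22−17)÷1=5=e, 40→(40−17)÷1=23=w.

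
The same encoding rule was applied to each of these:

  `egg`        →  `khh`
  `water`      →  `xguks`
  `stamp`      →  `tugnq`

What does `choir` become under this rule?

diuos

The shift depends on letter class: consonant g→h is +1, but vowel e→k is +6. Vowels shift forward by 6 and consonants shift forward by 1.
Applying it to choir: c(cons)+1=d, h(cons)+1=i, o(vowel)+6=u, i(vowel)+6=o, r(cons)+1=s.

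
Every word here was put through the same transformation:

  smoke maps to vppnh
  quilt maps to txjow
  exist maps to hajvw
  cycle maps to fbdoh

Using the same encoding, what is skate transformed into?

vnbwh

Shifts by position in smoke: pos 0: s→v (+3), pos 1: m→p (+3), pos 2: o→p (+1), pos 3: k→n (+3), pos 4: e→h (+3) — repeating every 3. A repeating key of period 3 is used — shifts +3, +3, +1 over and over.
Applying it to skate: s+3=v, k+3=n, a+1=b, t+3=w, e+3=h.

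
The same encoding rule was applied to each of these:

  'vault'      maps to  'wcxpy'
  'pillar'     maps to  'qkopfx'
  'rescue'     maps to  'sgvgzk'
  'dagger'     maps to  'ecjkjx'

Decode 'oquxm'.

north

In vault: v→w is +1, a→c is +2, u→x is +3, l→p is +4 — the shift increases by 1 each position. Each letter shifts forward by (position + 1), i.e. 1, 2, 3, … — the shift grows by one for each successive letter.
Undoing it on oquxm: o−1=n, q−2=o, u−3=r, x−4=t, m−5=h.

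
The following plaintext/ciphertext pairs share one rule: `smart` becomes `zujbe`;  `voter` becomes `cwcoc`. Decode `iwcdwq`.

In smart: s→z is +7, m→u is +8, a→j is +9, r→b is +10 — the shift increases by 1 each position. Letter i (0-indexed) is shifted by i+7, so successive shifts are 7, 8, 9, ….
Decoding iwcdwq: i−7=b, w−8=o, c−9=t, d−10=t, w−11=l, q−12=e.

bottle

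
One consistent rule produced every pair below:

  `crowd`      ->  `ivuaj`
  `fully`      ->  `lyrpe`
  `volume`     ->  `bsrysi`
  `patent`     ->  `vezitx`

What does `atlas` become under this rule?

Shifts by position in crowd: pos 0: c→i (+6), pos 1: r→v (+4), pos 2: o→u (+6), pos 3: w→a (+4) — repeating every 2. It's a Vigenère-style cipher with numeric key [6,4]: position i shifts by key[i mod 2].
On atlas: a+6=g, t+4=x, l+6=r, a+4=e, s+6=y.

gxrey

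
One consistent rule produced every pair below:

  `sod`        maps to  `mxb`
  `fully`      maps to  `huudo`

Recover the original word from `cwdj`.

The output letters match the input read backwards, each shifted +9: sod reversed is dos. Two steps: reverse the string, then apply a Caesar shift of +9.
Undoing it on cwdj: shift back: c−9=t, w−9=n, d−9=u, j−9=a → tnua; then reverse → aunt.

aunt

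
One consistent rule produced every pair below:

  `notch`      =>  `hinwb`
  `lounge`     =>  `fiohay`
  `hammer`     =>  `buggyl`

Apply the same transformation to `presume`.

jlymogy

It's a constant shift of +20 (ROT20).
On presume: p+20=j, r+20=l, e+20=y, s+20=m, u+20=o, m+20=g, e+20=y.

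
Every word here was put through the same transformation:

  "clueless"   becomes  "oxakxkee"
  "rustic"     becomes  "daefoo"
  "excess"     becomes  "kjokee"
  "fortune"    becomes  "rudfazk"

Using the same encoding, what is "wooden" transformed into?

iuupkz

The shift depends on letter class: consonant c→o is +12, but vowel u→a is +6. Vowels shift forward by 6 and consonants shift forward by 12.
On wooden: w(cons)+12=i, o(vowel)+6=u, o(vowel)+6=u, d(cons)+12=p, e(vowel)+6=k, n(cons)+12=z.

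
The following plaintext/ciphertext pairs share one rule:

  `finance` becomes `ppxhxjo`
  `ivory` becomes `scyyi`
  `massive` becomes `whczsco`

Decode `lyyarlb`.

brother

Shifts by position in finance: pos 0: f→p (+10), pos 1: i→p (+7), pos 2: n→x (+10), pos 3: a→h (+7) — repeating every 2. A repeating key of period 2 is used — shifts +10, +7 over and over.
Undoing it on lyyarlb: l−10=b, y−7=r, y−10=o, a−7=t, r−10=h, l−7=e, b−10=r.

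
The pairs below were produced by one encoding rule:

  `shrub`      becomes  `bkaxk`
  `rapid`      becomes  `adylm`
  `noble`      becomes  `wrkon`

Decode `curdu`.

trial

Shifts by position in shrub: pos 0: s→b (+9), pos 1: h→k (+3), pos 2: r→a (+9), pos 3: u→x (+3) — repeating every 2. The shifts repeat in a cycle of length 2: positions 0,1,… shift by +9, +3, then the pattern repeats.
Decoding curdu: c−9=t, u−3=r, r−9=i, d−3=a, u−9=l.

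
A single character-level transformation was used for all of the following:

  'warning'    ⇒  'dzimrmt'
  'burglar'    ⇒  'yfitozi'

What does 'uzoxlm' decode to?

Letters are reflected about the middle of the alphabet (position → 25−position): Atbash.
Decoding uzoxlm: u↔f, z↔a, o↔l, x↔c, l↔o, m↔n.

falcon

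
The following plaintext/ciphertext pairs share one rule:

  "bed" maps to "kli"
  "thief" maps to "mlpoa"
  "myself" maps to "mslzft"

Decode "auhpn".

giant

The output letters match the input read backwards, each shifted +7: bed reversed is deb. Read the word backwards and shift each letter +7.
Reversing it on auhpn: shift back: a−7=t, u−7=n, h−7=a, p−7=i, n−7=g → tnaig; then reverse → giant.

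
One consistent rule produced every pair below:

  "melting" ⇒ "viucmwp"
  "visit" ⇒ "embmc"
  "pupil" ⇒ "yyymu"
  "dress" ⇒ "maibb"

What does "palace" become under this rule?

yeueli

The rule splits by letter class: vowels +4, consonants +9.
For palace: p(cons)+9=y, a(vowel)+4=e, l(cons)+9=u, a(vowel)+4=e, c(cons)+9=l, e(vowel)+4=i.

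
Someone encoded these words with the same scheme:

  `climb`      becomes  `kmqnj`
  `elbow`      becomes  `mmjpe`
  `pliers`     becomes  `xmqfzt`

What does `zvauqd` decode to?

Shifts by position in climb: pos 0: c→k (+8), pos 1: l→m (+1), pos 2: i→q (+8), pos 3: m→n (+1) — repeating every 2. The shifts repeat in a cycle of length 2: positions 0,1,… shift by +8, +1, then the pattern repeats.
Reversing it on zvauqd: z−8=r, v−1=u, a−8=s, u−1=t, q−8=i, d−1=c.

rustic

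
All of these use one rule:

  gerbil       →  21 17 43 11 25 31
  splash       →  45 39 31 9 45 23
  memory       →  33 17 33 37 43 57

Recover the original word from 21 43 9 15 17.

grade

Each letter becomes 2×(its alphabet position, a=1..z=26) + 7.
Reversing it on 21 43 9 15 17: 21→(21−7)÷2=7=g, 43→(43−7)÷2=18=r, 9→(9−7)÷2=1=a, 15→(15−7)÷2=4=d, 17→(17−7)÷2=5=e.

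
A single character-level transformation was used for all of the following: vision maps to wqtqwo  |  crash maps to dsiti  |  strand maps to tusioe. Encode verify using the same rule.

wmsqgz

The shift depends on letter class: consonant v→w is +1, but vowel i→q is +8. The rule splits by letter class: vowels +8, consonants +1.
For verify: v(cons)+1=w, e(vowel)+8=m, r(cons)+1=s, i(vowel)+8=q, f(cons)+1=g, y(cons)+1=z.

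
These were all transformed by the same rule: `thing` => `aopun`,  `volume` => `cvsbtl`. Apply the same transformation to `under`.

Compare letters: t→a is +7, h→o is +7, i→p is +7 — a constant shift. Each letter is shifted forward by 7 in the alphabet (a Caesar shift of +7).
On under: u+7=b, n+7=u, d+7=k, e+7=l, r+7=y.

bukly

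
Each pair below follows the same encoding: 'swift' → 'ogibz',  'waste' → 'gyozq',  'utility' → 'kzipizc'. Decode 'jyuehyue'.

s(18)→o(14) and w(22)→g(6) fit y≡11x+24 (mod 26); the inverse of 11 mod 26 is 19. This is an affine cipher: with a=0,…,z=25, each position x becomes (11x+24) mod 26.
Decoding jyuehyue: j(9)→19·(9−24)≡1=b; y(24)→19·(24−24)≡0=a; u(20)→19·(20−24)≡2=c; e(4)→19·(4−24)≡10=k; h(7)→19·(7−24)≡15=p; y(24)→19·(24−24)≡0=a; u(20)→19·(20−24)≡2=c; e(4)→19·(4−24)≡10=k (all mod 26).

backpack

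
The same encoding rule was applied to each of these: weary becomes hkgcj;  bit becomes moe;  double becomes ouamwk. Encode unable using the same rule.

The shift depends on letter class: consonant w→h is +11, but vowel e→k is +6. Two shifts are in play — +6 for a/e/i/o/u, +11 for every other letter.
On unable: u(vowel)+6=a, n(cons)+11=y, a(vowel)+6=g, b(cons)+11=m, l(cons)+11=w, e(vowel)+6=k.

aygmwk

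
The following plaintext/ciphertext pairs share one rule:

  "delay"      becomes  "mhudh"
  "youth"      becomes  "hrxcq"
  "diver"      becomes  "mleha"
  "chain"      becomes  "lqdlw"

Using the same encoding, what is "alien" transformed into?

The shift depends on letter class: consonant d→m is +9, but vowel e→h is +3. The rule splits by letter class: vowels +3, consonants +9.
On alien: a(vowel)+3=d, l(cons)+9=u, i(vowel)+3=l, e(vowel)+3=h, n(cons)+9=w.

dulhw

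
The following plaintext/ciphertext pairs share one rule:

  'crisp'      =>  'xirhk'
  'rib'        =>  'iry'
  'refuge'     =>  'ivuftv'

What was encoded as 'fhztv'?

usage

This is the alphabet-reversal cipher (Atbash): a becomes z, b becomes y, etc.
Decoding fhztv: f↔u, h↔s, z↔a, t↔g, v↔e.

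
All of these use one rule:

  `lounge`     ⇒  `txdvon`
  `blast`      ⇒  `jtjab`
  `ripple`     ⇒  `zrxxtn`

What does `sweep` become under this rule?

The rule splits by letter class: vowels +9, consonants +8.
For sweep: s(cons)+8=a, w(cons)+8=e, e(vowel)+9=n, e(vowel)+9=n, p(cons)+8=x.

aennx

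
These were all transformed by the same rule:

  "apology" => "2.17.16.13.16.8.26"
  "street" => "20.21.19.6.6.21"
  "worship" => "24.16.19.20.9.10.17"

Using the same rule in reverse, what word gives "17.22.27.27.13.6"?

Each letter is replaced by its alphabet position (a=1..z=26) + 1.
Undoing it on 17.22.27.27.13.6: 17→(17−1)÷1=16=p, 22→(22−1)÷1=21=u, 27→(27−1)÷1=26=z, 27→(27−1)÷1=26=z, 13→(13−1)÷1=12=l, 6→(6−1)÷1=5=e.

puzzle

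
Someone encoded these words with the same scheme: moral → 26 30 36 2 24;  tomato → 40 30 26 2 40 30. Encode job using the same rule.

Each letter becomes 2×(its alphabet position, a=1..z=26).
On job: j=10→20, o=15→30, b=2→4.

20 30 4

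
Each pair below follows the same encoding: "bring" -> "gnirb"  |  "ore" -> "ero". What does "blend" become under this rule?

dnelb

The output letters match the input read backwards: bring reversed is gnirb. The word is simply reversed.
On blend: reverse → dnelb.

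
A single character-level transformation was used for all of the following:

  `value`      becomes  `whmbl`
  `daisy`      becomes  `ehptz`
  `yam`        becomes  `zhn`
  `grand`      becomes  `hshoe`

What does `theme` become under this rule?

Two shifts are in play — +7 for a/e/i/o/u, +1 for every other letter.
On theme: t(cons)+1=u, h(cons)+1=i, e(vowel)+7=l, m(cons)+1=n, e(vowel)+7=l.

uilnl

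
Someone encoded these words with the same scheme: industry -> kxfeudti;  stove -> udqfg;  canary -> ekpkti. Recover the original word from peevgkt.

nuclear

It's a Vigenère-style cipher with numeric key [2,10]: position i shifts by key[i mod 2].
Undoing it on peevgkt: p−2=n, e−10=u, e−2=c, v−10=l, g−2=e, k−10=a, t−2=r.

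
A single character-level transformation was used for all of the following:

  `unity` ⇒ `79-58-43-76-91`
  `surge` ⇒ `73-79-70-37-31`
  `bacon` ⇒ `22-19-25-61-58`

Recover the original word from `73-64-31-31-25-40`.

u(#21)→79 and n(#14)→58: differences scale by 3, so n = 3·pos + 16. The formula is n = 3×(alphabet index, a=1) + 16.
Undoing it on 73-64-31-31-25-40: 73→(73−16)÷3=19=s, 64→(64−16)÷3=16=p, 31→(31−16)÷3=5=e, 31→(31−16)÷3=5=e, 25→(25−16)÷3=3=c, 40→(40−16)÷3=8=h.

speech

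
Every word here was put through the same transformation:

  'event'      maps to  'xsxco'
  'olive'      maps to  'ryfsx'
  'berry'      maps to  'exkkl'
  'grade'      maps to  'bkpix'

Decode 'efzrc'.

e(4)→x(23) and v(21)→s(18) fit y≡15x+15 (mod 26); the inverse of 15 mod 26 is 7. This is an affine cipher: with a=0,…,z=25, each position x becomes (15x+15) mod 26.
Decoding efzrc: e(4)→7·(4−15)≡1=b; f(5)→7·(5−15)≡8=i; z(25)→7·(25−15)≡18=s; r(17)→7·(17−15)≡14=o; c(2)→7·(2−15)≡13=n (all mod 26).

bison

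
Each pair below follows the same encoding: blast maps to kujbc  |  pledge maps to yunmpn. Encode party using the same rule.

yjach

Compare letters: b→k is +9, l→u is +9, a→j is +9 — a constant shift. This is a Caesar cipher with shift 9.
Applying it to party: p+9=y, a+9=j, r+9=a, t+9=c, y+9=h.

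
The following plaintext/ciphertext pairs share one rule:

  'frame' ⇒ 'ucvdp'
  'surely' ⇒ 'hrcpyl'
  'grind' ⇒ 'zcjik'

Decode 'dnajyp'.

mobile

f(5)→u(20) and r(17)→c(2) fit y≡5x+21 (mod 26); the inverse of 5 mod 26 is 21. Each letter's alphabet position (a=0..z=25) is mapped through 5·x+21 mod 26 — an affine cipher.
Decoding dnajyp: d(3)→21·(3−21)≡12=m; n(13)→21·(13−21)≡14=o; a(0)→21·(0−21)≡1=b; j(9)→21·(9−21)≡8=i; y(24)→21·(24−21)≡11=l; p(15)→21·(15−21)≡4=e (all mod 26).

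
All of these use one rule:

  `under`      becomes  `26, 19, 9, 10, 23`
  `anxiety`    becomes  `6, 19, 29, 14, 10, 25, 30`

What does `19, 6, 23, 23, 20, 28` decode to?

narrow

u is letter #21 and maps to 26: an offset of 5. The number is (letter's place in the alphabet, a=1) + 5.
Reversing it on 19, 6, 23, 23, 20, 28: 19→(19−5)÷1=14=n, 6→(6−5)÷1=1=a, 23→(23−5)÷1=18=r, 23→(23−5)÷1=18=r, 20→(20−5)÷1=15=o, 28→(28−5)÷1=23=w.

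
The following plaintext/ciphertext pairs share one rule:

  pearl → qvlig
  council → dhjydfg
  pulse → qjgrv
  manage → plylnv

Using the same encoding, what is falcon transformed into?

elgdhy

p(15)→q(16) and e(4)→v(21) fit y≡9x+11 (mod 26); the inverse of 9 mod 26 is 3. This is an affine cipher: with a=0,…,z=25, each position x becomes (9x+11) mod 26.
On falcon: f(5)→9·5+11≡4=e; a(0)→9·0+11≡11=l; l(11)→9·11+11≡6=g; c(2)→9·2+11≡3=d; o(14)→9·14+11≡7=h; n(13)→9·13+11≡24=y (all mod 26).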